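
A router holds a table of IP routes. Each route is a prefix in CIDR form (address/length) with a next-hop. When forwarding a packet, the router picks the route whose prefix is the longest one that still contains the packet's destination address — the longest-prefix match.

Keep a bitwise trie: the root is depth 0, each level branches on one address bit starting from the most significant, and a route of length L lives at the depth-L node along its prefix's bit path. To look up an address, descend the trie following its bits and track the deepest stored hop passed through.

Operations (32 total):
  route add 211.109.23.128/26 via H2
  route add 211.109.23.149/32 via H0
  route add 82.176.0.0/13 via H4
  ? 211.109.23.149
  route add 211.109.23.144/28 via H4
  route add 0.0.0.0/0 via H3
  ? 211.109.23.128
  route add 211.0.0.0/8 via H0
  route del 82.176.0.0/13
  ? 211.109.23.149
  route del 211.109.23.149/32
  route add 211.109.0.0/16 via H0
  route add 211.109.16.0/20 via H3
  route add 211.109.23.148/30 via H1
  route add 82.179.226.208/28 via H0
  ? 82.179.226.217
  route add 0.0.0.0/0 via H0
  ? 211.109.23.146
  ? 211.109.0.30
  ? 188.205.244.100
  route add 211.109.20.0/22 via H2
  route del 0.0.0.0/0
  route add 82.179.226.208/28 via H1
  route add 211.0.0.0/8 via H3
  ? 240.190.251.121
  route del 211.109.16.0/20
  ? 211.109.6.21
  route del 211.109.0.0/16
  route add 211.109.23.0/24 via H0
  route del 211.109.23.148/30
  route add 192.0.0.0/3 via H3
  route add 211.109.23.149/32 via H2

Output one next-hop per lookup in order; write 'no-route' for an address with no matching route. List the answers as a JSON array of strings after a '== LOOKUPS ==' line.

Trace:
  add 211.109.23.128/26 -> H2 at depth 26
  add 211.109.23.149/32 -> H0 at depth 32
  add 82.176.0.0/13 -> H4 at depth 13
  Q 211.109.23.149: descend 11010011011011010001011110010101 ; hops seen [H2,H0] ; pick H0
  add 211.109.23.144/28 -> H4 at depth 28
  add 0.0.0.0/0 -> H3 at depth 0
  Q 211.109.23.128: descend 110100110110110100010111100 ; hops seen [H3,H2] ; pick H2
  add 211.0.0.0/8 -> H0 at depth 8
  - 82.176.0.0/13 clear@13
  Q 211.109.23.149: descend 11010011011011010001011110010101 ; hops seen [H3,H0,H2,H4,H0] ; pick H0
  - 211.109.23.149/32 clear@32
  add 211.109.0.0/16 -> H0 at depth 16
  add 211.109.16.0/20 -> H3 at depth 20
  add 211.109.23.148/30 -> H1 at depth 30
  add 82.179.226.208/28 -> H0 at depth 28
  Q 82.179.226.217: descend 0101001010110011111000101101 ; hops seen [H3,H0] ; pick H0
  add 0.0.0.0/0 -> H0 at depth 0
  Q 211.109.23.146: descend 11010011011011010001011110010 ; hops seen [H0,H0,H0,H3,H2,H4] ; pick H4
  Q 211.109.0.30: descend 1101001101101101000 ; hops seen [H0,H0,H0] ; pick H0
  Q 188.205.244.100: descend 1 ; hops seen [H0] ; pick H0
  add 211.109.20.0/22 -> H2 at depth 22
  - 0.0.0.0/0 clear@0
  add 82.179.226.208/28 -> H1 at depth 28
  add 211.0.0.0/8 -> H3 at depth 8
  Q 240.190.251.121: descend 11 ; hops seen [∅] ; pick no-route
  - 211.109.16.0/20 clear@20
  Q 211.109.6.21: descend 1101001101101101000 ; hops seen [H3,H0] ; pick H0
  - 211.109.0.0/16 clear@16
  add 211.109.23.0/24 -> H0 at depth 24
  - 211.109.23.148/30 clear@30
  add 192.0.0.0/3 -> H3 at depth 3
  add 211.109.23.149/32 -> H2 at depth 32

== LOOKUPS ==
["H0","H2","H0","H0","H4","H0","H0","no-route","H0"]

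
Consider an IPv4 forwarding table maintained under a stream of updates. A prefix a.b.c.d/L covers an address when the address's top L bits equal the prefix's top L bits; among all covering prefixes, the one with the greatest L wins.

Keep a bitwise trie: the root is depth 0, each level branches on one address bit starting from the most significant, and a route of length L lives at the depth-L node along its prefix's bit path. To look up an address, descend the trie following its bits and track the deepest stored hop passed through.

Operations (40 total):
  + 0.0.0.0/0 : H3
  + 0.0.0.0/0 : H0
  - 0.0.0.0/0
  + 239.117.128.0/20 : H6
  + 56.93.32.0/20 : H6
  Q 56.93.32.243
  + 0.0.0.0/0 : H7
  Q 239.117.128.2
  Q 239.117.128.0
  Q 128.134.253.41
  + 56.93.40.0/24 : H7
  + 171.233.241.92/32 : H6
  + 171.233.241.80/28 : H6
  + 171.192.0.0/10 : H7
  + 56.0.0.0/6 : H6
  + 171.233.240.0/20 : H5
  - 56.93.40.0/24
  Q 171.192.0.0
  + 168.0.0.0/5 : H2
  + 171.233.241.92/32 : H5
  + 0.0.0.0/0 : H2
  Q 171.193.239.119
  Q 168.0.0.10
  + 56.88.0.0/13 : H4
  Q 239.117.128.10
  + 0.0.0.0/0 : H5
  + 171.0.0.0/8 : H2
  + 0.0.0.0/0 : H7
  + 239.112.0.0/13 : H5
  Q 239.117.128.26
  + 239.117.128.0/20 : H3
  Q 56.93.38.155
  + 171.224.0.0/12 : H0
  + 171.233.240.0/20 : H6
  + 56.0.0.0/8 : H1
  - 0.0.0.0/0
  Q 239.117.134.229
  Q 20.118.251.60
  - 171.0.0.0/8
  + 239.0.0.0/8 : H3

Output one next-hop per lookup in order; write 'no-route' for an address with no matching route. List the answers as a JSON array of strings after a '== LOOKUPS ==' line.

Process each operation:
  add 0.0.0.0/0 -> H3 at depth 0
  add 0.0.0.0/0 -> H0 at depth 0
  del 0.0.0.0/0 (clear depth 0)
  add 239.117.128.0/20 -> H6 at depth 20
  add 56.93.32.0/20 -> H6 at depth 20
  lookup 56.93.32.243: bits 00111000010111010010 walk d0:-→d1:-→d2:-→d3:-→d4:-→d5:-→d6:-→d7:-→d8:-→d9:-→d10:-→d11:-→d12:-→d13:-→d14:-→d15:-→d16:-→d17:-→d18:-→d19:-→d20:H6 -> H6
  add 0.0.0.0/0 -> H7 at depth 0
  lookup 239.117.128.2: bits 11101111011101011000 walk d0:H7→d1:-→d2:-→d3:-→d4:-→d5:-→d6:-→d7:-→d8:-→d9:-→d10:-→d11:-→d12:-→d13:-→d14:-→d15:-→d16:-→d17:-→d18:-→d19:-→d20:H6 -> H6
  lookup 239.117.128.0: bits 11101111011101011000 walk d0:H7→d1:-→d2:-→d3:-→d4:-→d5:-→d6:-→d7:-→d8:-→d9:-→d10:-→d11:-→d12:-→d13:-→d14:-→d15:-→d16:-→d17:-→d18:-→d19:-→d20:H6 -> H6
  lookup 128.134.253.41: bits 1 walk d0:H7→d1:- -> H7
  add 56.93.40.0/24 -> H7 at depth 24
  add 171.233.241.92/32 -> H6 at depth 32
  add 171.233.241.80/28 -> H6 at depth 28
  add 171.192.0.0/10 -> H7 at depth 10
  add 56.0.0.0/6 -> H6 at depth 6
  add 171.233.240.0/20 -> H5 at depth 20
  del 56.93.40.0/24 (clear depth 24)
  lookup 171.192.0.0: bits 1010101111 walk d0:H7→d1:-→d2:-→d3:-→d4:-→d5:-→d6:-→d7:-→d8:-→d9:-→d10:H7 -> H7
  add 168.0.0.0/5 -> H2 at depth 5
  add 171.233.241.92/32 -> H5 at depth 32
  add 0.0.0.0/0 -> H2 at depth 0
  lookup 171.193.239.119: bits 1010101111 walk d0:H2→d1:-→d2:-→d3:-→d4:-→d5:H2→d6:-→d7:-→d8:-→d9:-→d10:H7 -> H7
  lookup 168.0.0.10: bits 101010 walk d0:H2→d1:-→d2:-→d3:-→d4:-→d5:H2→d6:- -> H2
  add 56.88.0.0/13 -> H4 at depth 13
  lookup 239.117.128.10: bits 11101111011101011000 walk d0:H2→d1:-→d2:-→d3:-→d4:-→d5:-→d6:-→d7:-→d8:-→d9:-→d10:-→d11:-→d12:-→d13:-→d14:-→d15:-→d16:-→d17:-→d18:-→d19:-→d20:H6 -> H6
  add 0.0.0.0/0 -> H5 at depth 0
  add 171.0.0.0/8 -> H2 at depth 8
  add 0.0.0.0/0 -> H7 at depth 0
  add 239.112.0.0/13 -> H5 at depth 13
  lookup 239.117.128.26: bits 11101111011101011000 walk d0:H7→d1:-→d2:-→d3:-→d4:-→d5:-→d6:-→d7:-→d8:-→d9:-→d10:-→d11:-→d12:-→d13:H5→d14:-→d15:-→d16:-→d17:-→d18:-→d19:-→d20:H6 -> H6
  add 239.117.128.0/20 -> H3 at depth 20
  lookup 56.93.38.155: bits 00111000010111010010 walk d0:H7→d1:-→d2:-→d3:-→d4:-→d5:-→d6:H6→d7:-→d8:-→d9:-→d10:-→d11:-→d12:-→d13:H4→d14:-→d15:-→d16:-→d17:-→d18:-→d19:-→d20:H6 -> H6
  add 171.224.0.0/12 -> H0 at depth 12
  add 171.233.240.0/20 -> H6 at depth 20
  add 56.0.0.0/8 -> H1 at depth 8
  del 0.0.0.0/0 (clear depth 0)
  lookup 239.117.134.229: bits 11101111011101011000 walk d0:-→d1:-→d2:-→d3:-→d4:-→d5:-→d6:-→d7:-→d8:-→d9:-→d10:-→d11:-→d12:-→d13:H5→d14:-→d15:-→d16:-→d17:-→d18:-→d19:-→d20:H3 -> H3
  lookup 20.118.251.60: bits 00 walk d0:-→d1:-→d2:- -> no-route
  del 171.0.0.0/8 (clear depth 8)
  add 239.0.0.0/8 -> H3 at depth 8

== LOOKUPS ==
["H6","H6","H6","H7","H7","H7","H2","H6","H6","H6","H3","no-route"]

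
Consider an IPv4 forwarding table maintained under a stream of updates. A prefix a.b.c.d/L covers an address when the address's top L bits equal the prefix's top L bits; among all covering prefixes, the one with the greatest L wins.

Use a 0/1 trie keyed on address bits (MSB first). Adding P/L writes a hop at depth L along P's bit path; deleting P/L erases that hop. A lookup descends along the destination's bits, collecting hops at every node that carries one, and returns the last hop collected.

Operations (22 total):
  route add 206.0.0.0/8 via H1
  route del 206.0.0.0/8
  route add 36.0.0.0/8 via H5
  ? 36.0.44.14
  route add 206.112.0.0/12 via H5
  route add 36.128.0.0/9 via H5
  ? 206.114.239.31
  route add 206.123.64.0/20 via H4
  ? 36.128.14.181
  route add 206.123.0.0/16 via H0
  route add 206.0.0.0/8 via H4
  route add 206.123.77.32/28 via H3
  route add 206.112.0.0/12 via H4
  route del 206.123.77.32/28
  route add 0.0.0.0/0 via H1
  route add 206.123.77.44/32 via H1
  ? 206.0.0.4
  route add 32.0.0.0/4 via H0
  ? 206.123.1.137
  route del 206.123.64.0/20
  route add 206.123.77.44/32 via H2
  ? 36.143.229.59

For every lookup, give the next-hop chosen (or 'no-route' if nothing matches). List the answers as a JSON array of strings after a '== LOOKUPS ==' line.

Trace:
  + 206.0.0.0/8 (H1) depth=8
  - 206.0.0.0/8 clear@8
  + 36.0.0.0/8 (H5) depth=8
  lookup 36.0.44.14: bits 00100100 walk d0:-→d1:-→d2:-→d3:-→d4:-→d5:-→d6:-→d7:-→d8:H5 -> H5
  + 206.112.0.0/12 (H5) depth=12
  + 36.128.0.0/9 (H5) depth=9
  lookup 206.114.239.31: bits 110011100111 walk d0:-→d1:-→d2:-→d3:-→d4:-→d5:-→d6:-→d7:-→d8:-→d9:-→d10:-→d11:-→d12:H5 -> H5
  + 206.123.64.0/20 (H4) depth=20
  lookup 36.128.14.181: bits 001001001 walk d0:-→d1:-→d2:-→d3:-→d4:-→d5:-→d6:-→d7:-→d8:H5→d9:H5 -> H5
  + 206.123.0.0/16 (H0) depth=16
  + 206.0.0.0/8 (H4) depth=8
  + 206.123.77.32/28 (H3) depth=28
  + 206.112.0.0/12 (H4) depth=12
  - 206.123.77.32/28 clear@28
  + 0.0.0.0/0 (H1) depth=0
  + 206.123.77.44/32 (H1) depth=32
  lookup 206.0.0.4: bits 110011100 walk d0:H1→d1:-→d2:-→d3:-→d4:-→d5:-→d6:-→d7:-→d8:H4→d9:- -> H4
  + 32.0.0.0/4 (H0) depth=4
  lookup 206.123.1.137: bits 11001110011110110 walk d0:H1→d1:-→d2:-→d3:-→d4:-→d5:-→d6:-→d7:-→d8:H4→d9:-→d10:-→d11:-→d12:H4→d13:-→d14:-→d15:-→d16:H0→d17:- -> H0
  - 206.123.64.0/20 clear@20
  + 206.123.77.44/32 (H2) depth=32
  lookup 36.143.229.59: bits 001001001 walk d0:H1→d1:-→d2:-→d3:-→d4:H0→d5:-→d6:-→d7:-→d8:H5→d9:H5 -> H5

== LOOKUPS ==
["H5","H5","H5","H4","H0","H5"]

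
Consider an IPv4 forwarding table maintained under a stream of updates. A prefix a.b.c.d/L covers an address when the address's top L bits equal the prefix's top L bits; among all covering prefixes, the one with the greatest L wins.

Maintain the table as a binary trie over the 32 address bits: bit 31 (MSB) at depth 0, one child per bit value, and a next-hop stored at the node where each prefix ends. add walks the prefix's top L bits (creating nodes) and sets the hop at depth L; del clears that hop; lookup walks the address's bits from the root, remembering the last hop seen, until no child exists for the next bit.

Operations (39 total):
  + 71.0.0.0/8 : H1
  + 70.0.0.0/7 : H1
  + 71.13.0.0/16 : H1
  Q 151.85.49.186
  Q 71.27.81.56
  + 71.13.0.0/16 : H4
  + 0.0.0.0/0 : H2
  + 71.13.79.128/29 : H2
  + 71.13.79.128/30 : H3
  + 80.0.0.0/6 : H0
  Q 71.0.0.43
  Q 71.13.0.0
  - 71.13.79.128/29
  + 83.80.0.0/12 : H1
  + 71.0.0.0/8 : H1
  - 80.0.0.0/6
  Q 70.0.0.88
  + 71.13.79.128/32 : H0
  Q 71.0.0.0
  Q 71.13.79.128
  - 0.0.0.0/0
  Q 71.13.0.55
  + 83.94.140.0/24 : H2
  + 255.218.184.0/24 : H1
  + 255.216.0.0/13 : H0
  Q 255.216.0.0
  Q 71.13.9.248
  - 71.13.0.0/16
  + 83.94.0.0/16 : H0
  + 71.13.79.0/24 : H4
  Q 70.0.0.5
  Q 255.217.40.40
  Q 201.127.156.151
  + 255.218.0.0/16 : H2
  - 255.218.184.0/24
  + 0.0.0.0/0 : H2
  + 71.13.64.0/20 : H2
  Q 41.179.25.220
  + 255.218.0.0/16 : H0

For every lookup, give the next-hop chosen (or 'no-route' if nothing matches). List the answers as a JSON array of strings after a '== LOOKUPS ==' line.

Trace:
  add 71.0.0.0/8 -> H1 at depth 8
  add 70.0.0.0/7 -> H1 at depth 7
  add 71.13.0.0/16 -> H1 at depth 16
  Q 151.85.49.186: descend ε ; hops seen [∅] ; pick no-route
  Q 71.27.81.56: descend 01000111000 ; hops seen [H1,H1] ; pick H1
  add 71.13.0.0/16 -> H4 at depth 16
  add 0.0.0.0/0 -> H2 at depth 0
  add 71.13.79.128/29 -> H2 at depth 29
  add 71.13.79.128/30 -> H3 at depth 30
  add 80.0.0.0/6 -> H0 at depth 6
  Q 71.0.0.43: descend 010001110000 ; hops seen [H2,H1,H1] ; pick H1
  Q 71.13.0.0: descend 01000111000011010 ; hops seen [H2,H1,H1,H4] ; pick H4
  - 71.13.79.128/29 clear@29
  add 83.80.0.0/12 -> H1 at depth 12
  add 71.0.0.0/8 -> H1 at depth 8
  - 80.0.0.0/6 clear@6
  Q 70.0.0.88: descend 0100011 ; hops seen [H2,H1] ; pick H1
  add 71.13.79.128/32 -> H0 at depth 32
  Q 71.0.0.0: descend 010001110000 ; hops seen [H2,H1,H1] ; pick H1
  Q 71.13.79.128: descend 01000111000011010100111110000000 ; hops seen [H2,H1,H1,H4,H3,H0] ; pick H0
  - 0.0.0.0/0 clear@0
  Q 71.13.0.55: descend 01000111000011010 ; hops seen [H1,H1,H4] ; pick H4
  add 83.94.140.0/24 -> H2 at depth 24
  add 255.218.184.0/24 -> H1 at depth 24
  add 255.216.0.0/13 -> H0 at depth 13
  Q 255.216.0.0: descend 11111111110110 ; hops seen [H0] ; pick H0
  Q 71.13.9.248: descend 01000111000011010 ; hops seen [H1,H1,H4] ; pick H4
  - 71.13.0.0/16 clear@16
  add 83.94.0.0/16 -> H0 at depth 16
  add 71.13.79.0/24 -> H4 at depth 24
  Q 70.0.0.5: descend 0100011 ; hops seen [H1] ; pick H1
  Q 255.217.40.40: descend 11111111110110 ; hops seen [H0] ; pick H0
  Q 201.127.156.151: descend 11 ; hops seen [∅] ; pick no-route
  add 255.218.0.0/16 -> H2 at depth 16
  - 255.218.184.0/24 clear@24
  add 0.0.0.0/0 -> H2 at depth 0
  add 71.13.64.0/20 -> H2 at depth 20
  Q 41.179.25.220: descend 0 ; hops seen [H2] ; pick H2
  add 255.218.0.0/16 -> H0 at depth 16

== LOOKUPS ==
["no-route","H1","H1","H4","H1","H1","H0","H4","H0","H4","H1","H0","no-route","H2"]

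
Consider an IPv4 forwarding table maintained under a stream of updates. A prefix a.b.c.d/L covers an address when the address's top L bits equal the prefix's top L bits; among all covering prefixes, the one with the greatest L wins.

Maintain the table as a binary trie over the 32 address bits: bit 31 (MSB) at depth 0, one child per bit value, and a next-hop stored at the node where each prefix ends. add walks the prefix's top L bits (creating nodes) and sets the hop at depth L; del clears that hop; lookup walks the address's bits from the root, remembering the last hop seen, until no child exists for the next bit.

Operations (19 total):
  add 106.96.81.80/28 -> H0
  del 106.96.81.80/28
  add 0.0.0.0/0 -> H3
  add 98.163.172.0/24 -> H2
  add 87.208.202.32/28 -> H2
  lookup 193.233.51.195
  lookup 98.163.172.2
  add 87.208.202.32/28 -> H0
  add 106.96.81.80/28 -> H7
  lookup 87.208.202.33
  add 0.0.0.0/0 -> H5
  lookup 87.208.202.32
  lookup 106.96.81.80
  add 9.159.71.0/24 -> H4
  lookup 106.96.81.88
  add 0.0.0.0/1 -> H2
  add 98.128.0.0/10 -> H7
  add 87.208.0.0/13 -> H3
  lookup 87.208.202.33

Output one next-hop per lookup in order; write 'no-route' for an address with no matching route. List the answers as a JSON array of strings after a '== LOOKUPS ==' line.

Process each operation:
  + 106.96.81.80/28 (H0) depth=28
  - 106.96.81.80/28 clear@28
  + 0.0.0.0/0 (H3) depth=0
  + 98.163.172.0/24 (H2) depth=24
  + 87.208.202.32/28 (H2) depth=28
  lookup 193.233.51.195: bits ε walk d0:H3 -> H3
  lookup 98.163.172.2: bits 011000101010001110101100 walk d0:H3→d1:-→d2:-→d3:-→d4:-→d5:-→d6:-→d7:-→d8:-→d9:-→d10:-→d11:-→d12:-→d13:-→d14:-→d15:-→d16:-→d17:-→d18:-→d19:-→d20:-→d21:-→d22:-→d23:-→d24:H2 -> H2
  + 87.208.202.32/28 (H0) depth=28
  + 106.96.81.80/28 (H7) depth=28
  lookup 87.208.202.33: bits 0101011111010000110010100010 walk d0:H3→d1:-→d2:-→d3:-→d4:-→d5:-→d6:-→d7:-→d8:-→d9:-→d10:-→d11:-→d12:-→d13:-→d14:-→d15:-→d16:-→d17:-→d18:-→d19:-→d20:-→d21:-→d22:-→d23:-→d24:-→d25:-→d26:-→d27:-→d28:H0 -> H0
  + 0.0.0.0/0 (H5) depth=0
  lookup 87.208.202.32: bits 0101011111010000110010100010 walk d0:H5→d1:-→d2:-→d3:-→d4:-→d5:-→d6:-→d7:-→d8:-→d9:-→d10:-→d11:-→d12:-→d13:-→d14:-→d15:-→d16:-→d17:-→d18:-→d19:-→d20:-→d21:-→d22:-→d23:-→d24:-→d25:-→d26:-→d27:-→d28:H0 -> H0
  lookup 106.96.81.80: bits 0110101001100000010100010101 walk d0:H5→d1:-→d2:-→d3:-→d4:-→d5:-→d6:-→d7:-→d8:-→d9:-→d10:-→d11:-→d12:-→d13:-→d14:-→d15:-→d16:-→d17:-→d18:-→d19:-→d20:-→d21:-→d22:-→d23:-→d24:-→d25:-→d26:-→d27:-→d28:H7 -> H7
  + 9.159.71.0/24 (H4) depth=24
  lookup 106.96.81.88: bits 0110101001100000010100010101 walk d0:H5→d1:-→d2:-→d3:-→d4:-→d5:-→d6:-→d7:-→d8:-→d9:-→d10:-→d11:-→d12:-→d13:-→d14:-→d15:-→d16:-→d17:-→d18:-→d19:-→d20:-→d21:-→d22:-→d23:-→d24:-→d25:-→d26:-→d27:-→d28:H7 -> H7
  + 0.0.0.0/1 (H2) depth=1
  + 98.128.0.0/10 (H7) depth=10
  + 87.208.0.0/13 (H3) depth=13
  lookup 87.208.202.33: bits 0101011111010000110010100010 walk d0:H5→d1:H2→d2:-→d3:-→d4:-→d5:-→d6:-→d7:-→d8:-→d9:-→d10:-→d11:-→d12:-→d13:H3→d14:-→d15:-→d16:-→d17:-→d18:-→d19:-→d20:-→d21:-→d22:-→d23:-→d24:-→d25:-→d26:-→d27:-→d28:H0 -> H0

== LOOKUPS ==
["H3","H2","H0","H0","H7","H7","H0"]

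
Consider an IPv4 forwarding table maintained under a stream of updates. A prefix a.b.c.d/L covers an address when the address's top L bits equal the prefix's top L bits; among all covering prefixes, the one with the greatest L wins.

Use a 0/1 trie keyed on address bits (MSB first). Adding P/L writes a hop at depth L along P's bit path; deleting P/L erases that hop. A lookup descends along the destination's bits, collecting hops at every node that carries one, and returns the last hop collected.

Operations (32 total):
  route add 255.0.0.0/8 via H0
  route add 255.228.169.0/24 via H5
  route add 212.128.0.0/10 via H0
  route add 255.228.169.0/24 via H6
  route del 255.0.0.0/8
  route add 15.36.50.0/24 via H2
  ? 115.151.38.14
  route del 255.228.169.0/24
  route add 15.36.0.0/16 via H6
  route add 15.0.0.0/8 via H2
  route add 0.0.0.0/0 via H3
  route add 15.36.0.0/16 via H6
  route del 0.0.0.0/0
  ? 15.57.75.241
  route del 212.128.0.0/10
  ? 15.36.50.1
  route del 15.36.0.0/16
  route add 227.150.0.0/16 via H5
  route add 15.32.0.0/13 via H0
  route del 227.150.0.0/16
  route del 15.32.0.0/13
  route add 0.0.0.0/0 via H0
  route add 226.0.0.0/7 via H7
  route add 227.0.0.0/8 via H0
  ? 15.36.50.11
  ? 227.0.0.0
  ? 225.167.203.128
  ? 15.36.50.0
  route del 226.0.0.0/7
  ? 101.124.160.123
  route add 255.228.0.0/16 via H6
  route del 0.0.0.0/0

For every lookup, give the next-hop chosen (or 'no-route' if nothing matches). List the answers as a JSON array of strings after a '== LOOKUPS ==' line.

Process each operation:
  + 255.0.0.0/8 (H0) depth=8
  + 255.228.169.0/24 (H5) depth=24
  + 212.128.0.0/10 (H0) depth=10
  + 255.228.169.0/24 (H6) depth=24
  del 255.0.0.0/8 (clear depth 8)
  + 15.36.50.0/24 (H2) depth=24
  lookup 115.151.38.14: bits 0 walk d0:-→d1:- -> no-route
  del 255.228.169.0/24 (clear depth 24)
  + 15.36.0.0/16 (H6) depth=16
  + 15.0.0.0/8 (H2) depth=8
  + 0.0.0.0/0 (H3) depth=0
  + 15.36.0.0/16 (H6) depth=16
  del 0.0.0.0/0 (clear depth 0)
  lookup 15.57.75.241: bits 00001111001 walk d0:-→d1:-→d2:-→d3:-→d4:-→d5:-→d6:-→d7:-→d8:H2→d9:-→d10:-→d11:- -> H2
  del 212.128.0.0/10 (clear depth 10)
  lookup 15.36.50.1: bits 000011110010010000110010 walk d0:-→d1:-→d2:-→d3:-→d4:-→d5:-→d6:-→d7:-→d8:H2→d9:-→d10:-→d11:-→d12:-→d13:-→d14:-→d15:-→d16:H6→d17:-→d18:-→d19:-→d20:-→d21:-→d22:-→d23:-→d24:H2 -> H2
  del 15.36.0.0/16 (clear depth 16)
  + 227.150.0.0/16 (H5) depth=16
  + 15.32.0.0/13 (H0) depth=13
  del 227.150.0.0/16 (clear depth 16)
  del 15.32.0.0/13 (clear depth 13)
  + 0.0.0.0/0 (H0) depth=0
  + 226.0.0.0/7 (H7) depth=7
  + 227.0.0.0/8 (H0) depth=8
  lookup 15.36.50.11: bits 000011110010010000110010 walk d0:H0→d1:-→d2:-→d3:-→d4:-→d5:-→d6:-→d7:-→d8:H2→d9:-→d10:-→d11:-→d12:-→d13:-→d14:-→d15:-→d16:-→d17:-→d18:-→d19:-→d20:-→d21:-→d22:-→d23:-→d24:H2 -> H2
  lookup 227.0.0.0: bits 11100011 walk d0:H0→d1:-→d2:-→d3:-→d4:-→d5:-→d6:-→d7:H7→d8:H0 -> H0
  lookup 225.167.203.128: bits 111000 walk d0:H0→d1:-→d2:-→d3:-→d4:-→d5:-→d6:- -> H0
  lookup 15.36.50.0: bits 000011110010010000110010 walk d0:H0→d1:-→d2:-→d3:-→d4:-→d5:-→d6:-→d7:-→d8:H2→d9:-→d10:-→d11:-→d12:-→d13:-→d14:-→d15:-→d16:-→d17:-→d18:-→d19:-→d20:-→d21:-→d22:-→d23:-→d24:H2 -> H2
  del 226.0.0.0/7 (clear depth 7)
  lookup 101.124.160.123: bits 0 walk d0:H0→d1:- -> H0
  + 255.228.0.0/16 (H6) depth=16
  del 0.0.0.0/0 (clear depth 0)

== LOOKUPS ==
["no-route","H2","H2","H2","H0","H0","H2","H0"]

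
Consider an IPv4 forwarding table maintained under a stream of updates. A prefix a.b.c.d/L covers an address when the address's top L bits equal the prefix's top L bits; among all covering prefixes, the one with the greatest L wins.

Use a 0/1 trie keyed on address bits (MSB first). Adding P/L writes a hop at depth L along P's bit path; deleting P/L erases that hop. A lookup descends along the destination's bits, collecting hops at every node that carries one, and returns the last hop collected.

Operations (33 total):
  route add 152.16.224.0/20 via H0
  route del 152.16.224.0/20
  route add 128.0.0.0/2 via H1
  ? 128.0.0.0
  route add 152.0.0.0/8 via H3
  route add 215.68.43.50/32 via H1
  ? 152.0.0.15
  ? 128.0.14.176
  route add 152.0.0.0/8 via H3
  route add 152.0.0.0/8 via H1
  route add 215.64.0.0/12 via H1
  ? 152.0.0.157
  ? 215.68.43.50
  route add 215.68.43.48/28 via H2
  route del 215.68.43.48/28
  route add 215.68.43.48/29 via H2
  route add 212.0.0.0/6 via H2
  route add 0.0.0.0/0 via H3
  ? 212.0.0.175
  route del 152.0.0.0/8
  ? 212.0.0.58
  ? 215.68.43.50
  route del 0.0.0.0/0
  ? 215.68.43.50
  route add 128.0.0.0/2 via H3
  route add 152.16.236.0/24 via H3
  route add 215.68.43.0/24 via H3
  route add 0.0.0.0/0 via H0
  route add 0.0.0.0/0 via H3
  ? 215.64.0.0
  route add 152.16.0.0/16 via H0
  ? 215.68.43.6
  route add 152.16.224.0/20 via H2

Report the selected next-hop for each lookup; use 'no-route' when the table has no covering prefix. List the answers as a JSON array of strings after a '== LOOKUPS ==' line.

Process each operation:
  add 152.16.224.0/20 -> H0 at depth 20
  - 152.16.224.0/20 clear@20
  add 128.0.0.0/2 -> H1 at depth 2
  Q 128.0.0.0: descend 100 ; hops seen [H1] ; pick H1
  add 152.0.0.0/8 -> H3 at depth 8
  add 215.68.43.50/32 -> H1 at depth 32
  Q 152.0.0.15: descend 10011000000 ; hops seen [H1,H3] ; pick H3
  Q 128.0.14.176: descend 100 ; hops seen [H1] ; pick H1
  add 152.0.0.0/8 -> H3 at depth 8
  add 152.0.0.0/8 -> H1 at depth 8
  add 215.64.0.0/12 -> H1 at depth 12
  Q 152.0.0.157: descend 10011000000 ; hops seen [H1,H1] ; pick H1
  Q 215.68.43.50: descend 11010111010001000010101100110010 ; hops seen [H1,H1] ; pick H1
  add 215.68.43.48/28 -> H2 at depth 28
  - 215.68.43.48/28 clear@28
  add 215.68.43.48/29 -> H2 at depth 29
  add 212.0.0.0/6 -> H2 at depth 6
  add 0.0.0.0/0 -> H3 at depth 0
  Q 212.0.0.175: descend 110101 ; hops seen [H3,H2] ; pick H2
  - 152.0.0.0/8 clear@8
  Q 212.0.0.58: descend 110101 ; hops seen [H3,H2] ; pick H2
  Q 215.68.43.50: descend 11010111010001000010101100110010 ; hops seen [H3,H2,H1,H2,H1] ; pick H1
  - 0.0.0.0/0 clear@0
  Q 215.68.43.50: descend 11010111010001000010101100110010 ; hops seen [H2,H1,H2,H1] ; pick H1
  add 128.0.0.0/2 -> H3 at depth 2
  add 152.16.236.0/24 -> H3 at depth 24
  add 215.68.43.0/24 -> H3 at depth 24
  add 0.0.0.0/0 -> H0 at depth 0
  add 0.0.0.0/0 -> H3 at depth 0
  Q 215.64.0.0: descend 1101011101000 ; hops seen [H3,H2,H1] ; pick H1
  add 152.16.0.0/16 -> H0 at depth 16
  Q 215.68.43.6: descend 11010111010001000010101100 ; hops seen [H3,H2,H1,H3] ; pick H3
  add 152.16.224.0/20 -> H2 at depth 20

== LOOKUPS ==
["H1","H3","H1","H1","H1","H2","H2","H1","H1","H1","H3"]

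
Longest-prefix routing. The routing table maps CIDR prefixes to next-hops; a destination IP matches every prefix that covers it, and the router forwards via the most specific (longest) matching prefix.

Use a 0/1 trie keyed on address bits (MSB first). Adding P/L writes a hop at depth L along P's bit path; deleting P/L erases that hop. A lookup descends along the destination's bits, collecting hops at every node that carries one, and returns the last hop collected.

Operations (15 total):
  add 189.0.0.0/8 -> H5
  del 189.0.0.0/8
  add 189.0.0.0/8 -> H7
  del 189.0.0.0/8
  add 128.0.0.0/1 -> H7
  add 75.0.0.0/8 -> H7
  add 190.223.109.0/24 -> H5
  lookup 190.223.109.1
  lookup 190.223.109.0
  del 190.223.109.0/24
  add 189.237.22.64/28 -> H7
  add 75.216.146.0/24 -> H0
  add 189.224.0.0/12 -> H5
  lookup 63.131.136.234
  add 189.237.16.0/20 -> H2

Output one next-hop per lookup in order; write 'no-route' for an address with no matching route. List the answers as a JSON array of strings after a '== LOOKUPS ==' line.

Apply in order:
  add 189.0.0.0/8 -> H5 at depth 8
  - 189.0.0.0/8 clear@8
  add 189.0.0.0/8 -> H7 at depth 8
  - 189.0.0.0/8 clear@8
  add 128.0.0.0/1 -> H7 at depth 1
  add 75.0.0.0/8 -> H7 at depth 8
  add 190.223.109.0/24 -> H5 at depth 24
  lookup 190.223.109.1: bits 101111101101111101101101 walk d0:-→d1:H7→d2:-→d3:-→d4:-→d5:-→d6:-→d7:-→d8:-→d9:-→d10:-→d11:-→d12:-→d13:-→d14:-→d15:-→d16:-→d17:-→d18:-→d19:-→d20:-→d21:-→d22:-→d23:-→d24:H5 -> H5
  lookup 190.223.109.0: bits 101111101101111101101101 walk d0:-→d1:H7→d2:-→d3:-→d4:-→d5:-→d6:-→d7:-→d8:-→d9:-→d10:-→d11:-→d12:-→d13:-→d14:-→d15:-→d16:-→d17:-→d18:-→d19:-→d20:-→d21:-→d22:-→d23:-→d24:H5 -> H5
  - 190.223.109.0/24 clear@24
  add 189.237.22.64/28 -> H7 at depth 28
  add 75.216.146.0/24 -> H0 at depth 24
  add 189.224.0.0/12 -> H5 at depth 12
  lookup 63.131.136.234: bits 0 walk d0:-→d1:- -> no-route
  add 189.237.16.0/20 -> H2 at depth 20

== LOOKUPS ==
["H5","H5","no-route"]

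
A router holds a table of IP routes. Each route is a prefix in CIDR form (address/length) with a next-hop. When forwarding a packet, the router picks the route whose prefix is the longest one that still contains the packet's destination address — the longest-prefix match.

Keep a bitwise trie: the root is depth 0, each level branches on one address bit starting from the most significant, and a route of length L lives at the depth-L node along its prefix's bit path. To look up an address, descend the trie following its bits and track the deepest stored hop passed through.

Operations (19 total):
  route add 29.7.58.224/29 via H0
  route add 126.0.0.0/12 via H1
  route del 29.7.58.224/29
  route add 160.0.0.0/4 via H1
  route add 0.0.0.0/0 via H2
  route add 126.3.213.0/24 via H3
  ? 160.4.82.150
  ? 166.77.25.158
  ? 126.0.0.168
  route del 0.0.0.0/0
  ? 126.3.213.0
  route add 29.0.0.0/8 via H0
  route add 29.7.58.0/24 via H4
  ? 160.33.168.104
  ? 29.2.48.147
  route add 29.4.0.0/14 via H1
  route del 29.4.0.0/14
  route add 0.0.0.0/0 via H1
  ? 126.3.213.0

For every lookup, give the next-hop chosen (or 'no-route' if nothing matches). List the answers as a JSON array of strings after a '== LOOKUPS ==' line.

Process each operation:
  + 29.7.58.224/29 (H0) depth=29
  + 126.0.0.0/12 (H1) depth=12
  - 29.7.58.224/29 clear@29
  + 160.0.0.0/4 (H1) depth=4
  + 0.0.0.0/0 (H2) depth=0
  + 126.3.213.0/24 (H3) depth=24
  lookup 160.4.82.150: bits 1010 walk d0:H2→d1:-→d2:-→d3:-→d4:H1 -> H1
  lookup 166.77.25.158: bits 1010 walk d0:H2→d1:-→d2:-→d3:-→d4:H1 -> H1
  lookup 126.0.0.168: bits 01111110000000 walk d0:H2→d1:-→d2:-→d3:-→d4:-→d5:-→d6:-→d7:-→d8:-→d9:-→d10:-→d11:-→d12:H1→d13:-→d14:- -> H1
  - 0.0.0.0/0 clear@0
  lookup 126.3.213.0: bits 011111100000001111010101 walk d0:-→d1:-→d2:-→d3:-→d4:-→d5:-→d6:-→d7:-→d8:-→d9:-→d10:-→d11:-→d12:H1→d13:-→d14:-→d15:-→d16:-→d17:-→d18:-→d19:-→d20:-→d21:-→d22:-→d23:-→d24:H3 -> H3
  + 29.0.0.0/8 (H0) depth=8
  + 29.7.58.0/24 (H4) depth=24
  lookup 160.33.168.104: bits 1010 walk d0:-→d1:-→d2:-→d3:-→d4:H1 -> H1
  lookup 29.2.48.147: bits 0001110100000 walk d0:-→d1:-→d2:-→d3:-→d4:-→d5:-→d6:-→d7:-→d8:H0→d9:-→d10:-→d11:-→d12:-→d13:- -> H0
  + 29.4.0.0/14 (H1) depth=14
  - 29.4.0.0/14 clear@14
  + 0.0.0.0/0 (H1) depth=0
  lookup 126.3.213.0: bits 011111100000001111010101 walk d0:H1→d1:-→d2:-→d3:-→d4:-→d5:-→d6:-→d7:-→d8:-→d9:-→d10:-→d11:-→d12:H1→d13:-→d14:-→d15:-→d16:-→d17:-→d18:-→d19:-→d20:-→d21:-→d22:-→d23:-→d24:H3 -> H3

== LOOKUPS ==
["H1","H1","H1","H3","H1","H0","H3"]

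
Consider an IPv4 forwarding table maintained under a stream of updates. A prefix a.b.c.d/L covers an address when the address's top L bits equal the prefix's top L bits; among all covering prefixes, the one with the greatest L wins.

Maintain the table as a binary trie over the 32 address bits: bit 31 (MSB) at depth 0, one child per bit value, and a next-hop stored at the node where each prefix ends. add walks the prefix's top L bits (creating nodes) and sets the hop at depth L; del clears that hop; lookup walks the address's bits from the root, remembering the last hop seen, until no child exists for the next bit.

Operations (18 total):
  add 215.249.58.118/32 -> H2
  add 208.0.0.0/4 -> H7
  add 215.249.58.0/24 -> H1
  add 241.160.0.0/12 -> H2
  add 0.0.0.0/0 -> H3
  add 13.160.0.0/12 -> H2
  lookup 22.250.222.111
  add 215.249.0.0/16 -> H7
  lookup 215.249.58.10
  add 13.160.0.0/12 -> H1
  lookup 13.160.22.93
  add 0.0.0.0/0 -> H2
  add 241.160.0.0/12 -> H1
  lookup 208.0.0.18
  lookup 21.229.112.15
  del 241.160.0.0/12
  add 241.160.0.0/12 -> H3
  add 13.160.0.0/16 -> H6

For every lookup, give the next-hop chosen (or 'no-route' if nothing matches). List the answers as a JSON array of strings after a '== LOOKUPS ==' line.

Process each operation:
  add 215.249.58.118/32 -> H2 at depth 32
  add 208.0.0.0/4 -> H7 at depth 4
  add 215.249.58.0/24 -> H1 at depth 24
  add 241.160.0.0/12 -> H2 at depth 12
  add 0.0.0.0/0 -> H3 at depth 0
  add 13.160.0.0/12 -> H2 at depth 12
  ? 22.250.222.111  path d0:H3→d1:-→d2:-→d3:-  best=H3
  add 215.249.0.0/16 -> H7 at depth 16
  ? 215.249.58.10  path d0:H3→d1:-→d2:-→d3:-→d4:H7→d5:-→d6:-→d7:-→d8:-→d9:-→d10:-→d11:-→d12:-→d13:-→d14:-→d15:-→d16:H7→d17:-→d18:-→d19:-→d20:-→d21:-→d22:-→d23:-→d24:H1→d25:-  best=H1
  add 13.160.0.0/12 -> H1 at depth 12
  ? 13.160.22.93  path d0:H3→d1:-→d2:-→d3:-→d4:-→d5:-→d6:-→d7:-→d8:-→d9:-→d10:-→d11:-→d12:H1  best=H1
  add 0.0.0.0/0 -> H2 at depth 0
  add 241.160.0.0/12 -> H1 at depth 12
  ? 208.0.0.18  path d0:H2→d1:-→d2:-→d3:-→d4:H7→d5:-  best=H7
  ? 21.229.112.15  path d0:H2→d1:-→d2:-→d3:-  best=H2
  del 241.160.0.0/12 (clear depth 12)
  add 241.160.0.0/12 -> H3 at depth 12
  add 13.160.0.0/16 -> H6 at depth 16

== LOOKUPS ==
["H3","H1","H1","H7","H2"]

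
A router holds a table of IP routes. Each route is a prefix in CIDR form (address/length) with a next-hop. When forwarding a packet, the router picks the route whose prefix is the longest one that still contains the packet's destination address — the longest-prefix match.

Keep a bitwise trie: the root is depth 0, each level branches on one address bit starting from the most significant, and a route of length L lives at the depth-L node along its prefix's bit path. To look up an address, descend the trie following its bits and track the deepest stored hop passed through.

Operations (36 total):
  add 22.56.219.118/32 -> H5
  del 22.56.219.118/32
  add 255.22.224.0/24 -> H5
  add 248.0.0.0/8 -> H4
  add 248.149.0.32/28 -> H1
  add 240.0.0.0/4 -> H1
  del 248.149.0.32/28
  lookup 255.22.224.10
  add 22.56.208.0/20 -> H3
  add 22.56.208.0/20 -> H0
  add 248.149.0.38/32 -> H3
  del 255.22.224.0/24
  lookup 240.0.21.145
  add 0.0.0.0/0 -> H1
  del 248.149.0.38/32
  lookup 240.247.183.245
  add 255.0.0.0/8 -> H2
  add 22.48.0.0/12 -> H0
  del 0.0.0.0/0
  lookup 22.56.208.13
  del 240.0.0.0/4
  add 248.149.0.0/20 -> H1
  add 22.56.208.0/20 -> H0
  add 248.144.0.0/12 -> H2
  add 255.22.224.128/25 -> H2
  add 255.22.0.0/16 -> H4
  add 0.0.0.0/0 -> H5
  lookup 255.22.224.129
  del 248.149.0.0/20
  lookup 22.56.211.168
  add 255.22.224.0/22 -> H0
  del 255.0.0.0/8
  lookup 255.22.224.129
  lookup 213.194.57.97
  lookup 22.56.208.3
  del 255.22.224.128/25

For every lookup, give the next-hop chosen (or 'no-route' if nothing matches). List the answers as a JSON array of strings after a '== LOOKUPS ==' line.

Process each operation:
  add 22.56.219.118/32 -> H5 at depth 32
  del 22.56.219.118/32 (clear depth 32)
  add 255.22.224.0/24 -> H5 at depth 24
  add 248.0.0.0/8 -> H4 at depth 8
  add 248.149.0.32/28 -> H1 at depth 28
  add 240.0.0.0/4 -> H1 at depth 4
  del 248.149.0.32/28 (clear depth 28)
  Q 255.22.224.10: descend 111111110001011011100000 ; hops seen [H1,H5] ; pick H5
  add 22.56.208.0/20 -> H3 at depth 20
  add 22.56.208.0/20 -> H0 at depth 20
  add 248.149.0.38/32 -> H3 at depth 32
  del 255.22.224.0/24 (clear depth 24)
  Q 240.0.21.145: descend 1111 ; hops seen [H1] ; pick H1
  add 0.0.0.0/0 -> H1 at depth 0
  del 248.149.0.38/32 (clear depth 32)
  Q 240.247.183.245: descend 1111 ; hops seen [H1,H1] ; pick H1
  add 255.0.0.0/8 -> H2 at depth 8
  add 22.48.0.0/12 -> H0 at depth 12
  del 0.0.0.0/0 (clear depth 0)
  Q 22.56.208.13: descend 00010110001110001101 ; hops seen [H0,H0] ; pick H0
  del 240.0.0.0/4 (clear depth 4)
  add 248.149.0.0/20 -> H1 at depth 20
  add 22.56.208.0/20 -> H0 at depth 20
  add 248.144.0.0/12 -> H2 at depth 12
  add 255.22.224.128/25 -> H2 at depth 25
  add 255.22.0.0/16 -> H4 at depth 16
  add 0.0.0.0/0 -> H5 at depth 0
  Q 255.22.224.129: descend 1111111100010110111000001 ; hops seen [H5,H2,H4,H2] ; pick H2
  del 248.149.0.0/20 (clear depth 20)
  Q 22.56.211.168: descend 00010110001110001101 ; hops seen [H5,H0,H0] ; pick H0
  add 255.22.224.0/22 -> H0 at depth 22
  del 255.0.0.0/8 (clear depth 8)
  Q 255.22.224.129: descend 1111111100010110111000001 ; hops seen [H5,H4,H0,H2] ; pick H2
  Q 213.194.57.97: descend 11 ; hops seen [H5] ; pick H5
  Q 22.56.208.3: descend 00010110001110001101 ; hops seen [H5,H0,H0] ; pick H0
  del 255.22.224.128/25 (clear depth 25)

== LOOKUPS ==
["H5","H1","H1","H0","H2","H0","H2","H5","H0"]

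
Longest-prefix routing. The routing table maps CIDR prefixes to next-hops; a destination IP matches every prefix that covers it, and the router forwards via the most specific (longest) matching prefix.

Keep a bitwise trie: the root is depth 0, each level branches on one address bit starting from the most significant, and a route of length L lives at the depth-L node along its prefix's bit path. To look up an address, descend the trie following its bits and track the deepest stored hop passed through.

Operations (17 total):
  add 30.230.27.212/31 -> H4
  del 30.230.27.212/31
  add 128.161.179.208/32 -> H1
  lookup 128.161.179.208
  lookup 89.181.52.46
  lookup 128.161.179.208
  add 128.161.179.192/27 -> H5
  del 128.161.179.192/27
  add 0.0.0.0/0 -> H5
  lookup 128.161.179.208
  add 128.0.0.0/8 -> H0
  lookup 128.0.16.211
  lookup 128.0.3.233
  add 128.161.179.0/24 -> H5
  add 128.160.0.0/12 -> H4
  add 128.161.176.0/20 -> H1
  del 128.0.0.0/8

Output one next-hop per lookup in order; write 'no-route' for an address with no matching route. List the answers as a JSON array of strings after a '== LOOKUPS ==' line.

Apply in order:
  + 30.230.27.212/31 (H4) depth=31
  del 30.230.27.212/31 (clear depth 31)
  + 128.161.179.208/32 (H1) depth=32
  lookup 128.161.179.208: bits 10000000101000011011001111010000 walk d0:-→d1:-→d2:-→d3:-→d4:-→d5:-→d6:-→d7:-→d8:-→d9:-→d10:-→d11:-→d12:-→d13:-→d14:-→d15:-→d16:-→d17:-→d18:-→d19:-→d20:-→d21:-→d22:-→d23:-→d24:-→d25:-→d26:-→d27:-→d28:-→d29:-→d30:-→d31:-→d32:H1 -> H1
  lookup 89.181.52.46: bits 0 walk d0:-→d1:- -> no-route
  lookup 128.161.179.208: bits 10000000101000011011001111010000 walk d0:-→d1:-→d2:-→d3:-→d4:-→d5:-→d6:-→d7:-→d8:-→d9:-→d10:-→d11:-→d12:-→d13:-→d14:-→d15:-→d16:-→d17:-→d18:-→d19:-→d20:-→d21:-→d22:-→d23:-→d24:-→d25:-→d26:-→d27:-→d28:-→d29:-→d30:-→d31:-→d32:H1 -> H1
  + 128.161.179.192/27 (H5) depth=27
  del 128.161.179.192/27 (clear depth 27)
  + 0.0.0.0/0 (H5) depth=0
  lookup 128.161.179.208: bits 10000000101000011011001111010000 walk d0:H5→d1:-→d2:-→d3:-→d4:-→d5:-→d6:-→d7:-→d8:-→d9:-→d10:-→d11:-→d12:-→d13:-→d14:-→d15:-→d16:-→d17:-→d18:-→d19:-→d20:-→d21:-→d22:-→d23:-→d24:-→d25:-→d26:-→d27:-→d28:-→d29:-→d30:-→d31:-→d32:H1 -> H1
  + 128.0.0.0/8 (H0) depth=8
  lookup 128.0.16.211: bits 10000000 walk d0:H5→d1:-→d2:-→d3:-→d4:-→d5:-→d6:-→d7:-→d8:H0 -> H0
  lookup 128.0.3.233: bits 10000000 walk d0:H5→d1:-→d2:-→d3:-→d4:-→d5:-→d6:-→d7:-→d8:H0 -> H0
  + 128.161.179.0/24 (H5) depth=24
  + 128.160.0.0/12 (H4) depth=12
  + 128.161.176.0/20 (H1) depth=20
  del 128.0.0.0/8 (clear depth 8)

== LOOKUPS ==
["H1","no-route","H1","H1","H0","H0"]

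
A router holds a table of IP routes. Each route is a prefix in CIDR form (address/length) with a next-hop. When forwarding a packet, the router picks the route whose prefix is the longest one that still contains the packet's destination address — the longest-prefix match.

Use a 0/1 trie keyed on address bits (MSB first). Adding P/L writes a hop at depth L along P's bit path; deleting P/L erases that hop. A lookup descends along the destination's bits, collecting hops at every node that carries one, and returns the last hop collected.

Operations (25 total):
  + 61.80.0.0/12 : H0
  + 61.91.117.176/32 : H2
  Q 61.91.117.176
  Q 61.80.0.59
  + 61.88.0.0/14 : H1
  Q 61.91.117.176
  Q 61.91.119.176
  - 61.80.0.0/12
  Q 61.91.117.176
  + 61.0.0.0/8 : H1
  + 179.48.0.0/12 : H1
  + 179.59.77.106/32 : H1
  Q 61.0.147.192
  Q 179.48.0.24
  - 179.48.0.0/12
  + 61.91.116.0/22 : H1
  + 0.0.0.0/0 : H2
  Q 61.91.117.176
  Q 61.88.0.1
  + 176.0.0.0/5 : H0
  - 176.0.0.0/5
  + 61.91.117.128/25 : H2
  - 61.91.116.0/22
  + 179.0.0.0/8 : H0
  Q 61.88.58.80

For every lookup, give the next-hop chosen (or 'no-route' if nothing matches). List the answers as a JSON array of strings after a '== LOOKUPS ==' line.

Trace:
  + 61.80.0.0/12 (H0) depth=12
  + 61.91.117.176/32 (H2) depth=32
  lookup 61.91.117.176: bits 00111101010110110111010110110000 walk d0:-→d1:-→d2:-→d3:-→d4:-→d5:-→d6:-→d7:-→d8:-→d9:-→d10:-→d11:-→d12:H0→d13:-→d14:-→d15:-→d16:-→d17:-→d18:-→d19:-→d20:-→d21:-→d22:-→d23:-→d24:-→d25:-→d26:-→d27:-→d28:-→d29:-→d30:-→d31:-→d32:H2 -> H2
  lookup 61.80.0.59: bits 001111010101 walk d0:-→d1:-→d2:-→d3:-→d4:-→d5:-→d6:-→d7:-→d8:-→d9:-→d10:-→d11:-→d12:H0 -> H0
  + 61.88.0.0/14 (H1) depth=14
  lookup 61.91.117.176: bits 00111101010110110111010110110000 walk d0:-→d1:-→d2:-→d3:-→d4:-→d5:-→d6:-→d7:-→d8:-→d9:-→d10:-→d11:-→d12:H0→d13:-→d14:H1→d15:-→d16:-→d17:-→d18:-→d19:-→d20:-→d21:-→d22:-→d23:-→d24:-→d25:-→d26:-→d27:-→d28:-→d29:-→d30:-→d31:-→d32:H2 -> H2
  lookup 61.91.119.176: bits 0011110101011011011101 walk d0:-→d1:-→d2:-→d3:-→d4:-→d5:-→d6:-→d7:-→d8:-→d9:-→d10:-→d11:-→d12:H0→d13:-→d14:H1→d15:-→d16:-→d17:-→d18:-→d19:-→d20:-→d21:-→d22:- -> H1
  - 61.80.0.0/12 clear@12
  lookup 61.91.117.176: bits 00111101010110110111010110110000 walk d0:-→d1:-→d2:-→d3:-→d4:-→d5:-→d6:-→d7:-→d8:-→d9:-→d10:-→d11:-→d12:-→d13:-→d14:H1→d15:-→d16:-→d17:-→d18:-→d19:-→d20:-→d21:-→d22:-→d23:-→d24:-→d25:-→d26:-→d27:-→d28:-→d29:-→d30:-→d31:-→d32:H2 -> H2
  + 61.0.0.0/8 (H1) depth=8
  + 179.48.0.0/12 (H1) depth=12
  + 179.59.77.106/32 (H1) depth=32
  lookup 61.0.147.192: bits 001111010 walk d0:-→d1:-→d2:-→d3:-→d4:-→d5:-→d6:-→d7:-→d8:H1→d9:- -> H1
  lookup 179.48.0.24: bits 101100110011 walk d0:-→d1:-→d2:-→d3:-→d4:-→d5:-→d6:-→d7:-→d8:-→d9:-→d10:-→d11:-→d12:H1 -> H1
  - 179.48.0.0/12 clear@12
  + 61.91.116.0/22 (H1) depth=22
  + 0.0.0.0/0 (H2) depth=0
  lookup 61.91.117.176: bits 00111101010110110111010110110000 walk d0:H2→d1:-→d2:-→d3:-→d4:-→d5:-→d6:-→d7:-→d8:H1→d9:-→d10:-→d11:-→d12:-→d13:-→d14:H1→d15:-→d16:-→d17:-→d18:-→d19:-→d20:-→d21:-→d22:H1→d23:-→d24:-→d25:-→d26:-→d27:-→d28:-→d29:-→d30:-→d31:-→d32:H2 -> H2
  lookup 61.88.0.1: bits 00111101010110 walk d0:H2→d1:-→d2:-→d3:-→d4:-→d5:-→d6:-→d7:-→d8:H1→d9:-→d10:-→d11:-→d12:-→d13:-→d14:H1 -> H1
  + 176.0.0.0/5 (H0) depth=5
  - 176.0.0.0/5 clear@5
  + 61.91.117.128/25 (H2) depth=25
  - 61.91.116.0/22 clear@22
  + 179.0.0.0/8 (H0) depth=8
  lookup 61.88.58.80: bits 00111101010110 walk d0:H2→d1:-→d2:-→d3:-→d4:-→d5:-→d6:-→d7:-→d8:H1→d9:-→d10:-→d11:-→d12:-→d13:-→d14:H1 -> H1

== LOOKUPS ==
["H2","H0","H2","H1","H2","H1","H1","H2","H1","H1"]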